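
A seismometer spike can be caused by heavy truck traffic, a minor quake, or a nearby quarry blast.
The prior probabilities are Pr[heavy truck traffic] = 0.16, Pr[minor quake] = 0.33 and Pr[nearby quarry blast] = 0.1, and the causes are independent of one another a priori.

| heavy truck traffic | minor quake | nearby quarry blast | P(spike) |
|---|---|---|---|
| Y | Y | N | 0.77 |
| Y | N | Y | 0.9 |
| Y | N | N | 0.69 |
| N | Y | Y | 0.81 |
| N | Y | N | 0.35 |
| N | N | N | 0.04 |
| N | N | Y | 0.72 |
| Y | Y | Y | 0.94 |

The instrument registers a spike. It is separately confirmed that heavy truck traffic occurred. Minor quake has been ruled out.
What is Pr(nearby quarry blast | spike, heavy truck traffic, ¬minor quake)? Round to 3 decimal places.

Pr(nearby quarry blast | spike, heavy truck traffic, ¬minor quake) ≈ 0.127

For the numerator, keep only nearby quarry blast=true terms: 0.9×0.1 = 0.090000
The normalizing constant is 0.69×0.9 + 0.9×0.1 = 0.711000
P(nearby quarry blast | spike, heavy truck traffic, ¬minor quake) = 0.090000/0.711000 ≈ 0.127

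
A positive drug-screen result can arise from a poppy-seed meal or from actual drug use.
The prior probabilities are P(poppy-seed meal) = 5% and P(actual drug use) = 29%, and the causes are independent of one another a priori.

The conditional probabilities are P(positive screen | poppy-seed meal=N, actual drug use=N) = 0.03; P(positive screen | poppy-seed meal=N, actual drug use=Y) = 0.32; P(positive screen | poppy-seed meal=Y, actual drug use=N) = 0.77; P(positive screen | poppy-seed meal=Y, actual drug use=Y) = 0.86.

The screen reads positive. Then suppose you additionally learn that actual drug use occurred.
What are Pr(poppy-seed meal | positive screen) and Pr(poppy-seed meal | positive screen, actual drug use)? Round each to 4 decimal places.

Pr(poppy-seed meal | positive screen) ≈ 0.2686; Pr(poppy-seed meal | positive screen, actual drug use) ≈ 0.1239

Numerator (weight on configurations with poppy-seed meal): 0.027335 + 0.012470 = 0.039805
Normalizer over all consistent configurations: 0.03*0.95*0.71 + 0.32*0.95*0.29 + 0.77*0.05*0.71 + 0.86*0.05*0.29 = 0.148200
P(poppy-seed meal | positive screen) = 0.039805/0.148200 ≈ 0.2686

Now condition on the additional information:
P(positive screen | actual drug use) = 0.32*0.95 + 0.86*0.05 = 0.304000 + 0.043000 = 0.347000
The poppy-seed meal-present share is 0.86*0.05 = 0.043000.
P(poppy-seed meal | positive screen, actual drug use) = 0.043000 / 0.347000 ≈ 0.1239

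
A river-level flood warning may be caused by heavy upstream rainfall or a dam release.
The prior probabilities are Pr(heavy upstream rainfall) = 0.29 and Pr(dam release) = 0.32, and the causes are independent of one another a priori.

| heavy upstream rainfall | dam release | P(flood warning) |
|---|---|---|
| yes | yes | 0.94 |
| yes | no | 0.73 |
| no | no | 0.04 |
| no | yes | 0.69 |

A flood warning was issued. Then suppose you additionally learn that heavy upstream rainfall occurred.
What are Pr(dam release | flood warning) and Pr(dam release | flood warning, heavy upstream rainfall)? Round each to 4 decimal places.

By total probability over the 4 (heavy upstream rainfall, dam release) configurations:
  P(flood warning) = 0.04×0.71×0.68 + 0.69×0.71×0.32 + 0.73×0.29×0.68 + 0.94×0.29×0.32
        = 0.019312 + 0.156768 + 0.143956 + 0.087232 = 0.407268
Keeping only the dam release-present terms gives 0.244000, so
  P(dam release | flood warning) = 0.244000 / 0.407268 ≈ 0.5991

With the extra evidence:
Weight on dam release=true, given the evidence: 0.94*0.32 = 0.300800
Normalizer over all consistent configurations: 0.73*0.68 + 0.94*0.32 = 0.797200
P(dam release | flood warning, heavy upstream rainfall) = 0.300800/0.797200 ≈ 0.3773
The drop from 0.5991 to 0.3773 is the explaining-away (discounting) effect.

Pr(dam release | flood warning) ≈ 0.5991; Pr(dam release | flood warning, heavy upstream rainfall) ≈ 0.3773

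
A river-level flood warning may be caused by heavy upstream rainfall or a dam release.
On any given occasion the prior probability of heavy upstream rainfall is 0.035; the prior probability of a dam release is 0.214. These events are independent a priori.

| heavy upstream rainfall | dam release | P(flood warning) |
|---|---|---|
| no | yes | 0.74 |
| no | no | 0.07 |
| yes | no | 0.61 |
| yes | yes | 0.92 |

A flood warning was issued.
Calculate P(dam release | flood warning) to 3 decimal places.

P(dam release | flood warning) ≈ 0.696

Enumerate the 4 (heavy upstream rainfall, dam release) configurations and weight by the priors:
  P(flood warning) = 0.07×0.965×0.786 + 0.74×0.965×0.214 + 0.61×0.035×0.786 + 0.92×0.035×0.214
        = 0.053094 + 0.152817 + 0.016781 + 0.006891 = 0.229583
Keeping only the dam release-present terms gives 0.159708, so
  P(dam release | flood warning) = 0.159708 / 0.229583 ≈ 0.696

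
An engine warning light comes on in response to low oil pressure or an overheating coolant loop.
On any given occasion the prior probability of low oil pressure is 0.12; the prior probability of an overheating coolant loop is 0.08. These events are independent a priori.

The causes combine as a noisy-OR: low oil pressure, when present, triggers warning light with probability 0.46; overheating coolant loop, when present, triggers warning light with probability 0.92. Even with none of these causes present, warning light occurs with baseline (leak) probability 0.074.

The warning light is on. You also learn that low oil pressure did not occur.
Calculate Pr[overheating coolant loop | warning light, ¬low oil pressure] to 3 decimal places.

Pr[overheating coolant loop | warning light, ¬low oil pressure] ≈ 0.521

Under noisy-OR, P(warning light | causes) = 1 − (1−0.074)·∏(1−qᵢ) over the active causes.
Sum P(warning light|·) weighted by the priors over both values of overheating coolant loop:
  P(warning light | ¬low oil pressure) = 0.074·0.92 + 0.92592·0.08
        = 0.068080 + 0.074074 = 0.142154
Keeping only the overheating coolant loop-present terms gives 0.074074, so
  P(overheating coolant loop | warning light, ¬low oil pressure) = 0.074074 / 0.142154 ≈ 0.521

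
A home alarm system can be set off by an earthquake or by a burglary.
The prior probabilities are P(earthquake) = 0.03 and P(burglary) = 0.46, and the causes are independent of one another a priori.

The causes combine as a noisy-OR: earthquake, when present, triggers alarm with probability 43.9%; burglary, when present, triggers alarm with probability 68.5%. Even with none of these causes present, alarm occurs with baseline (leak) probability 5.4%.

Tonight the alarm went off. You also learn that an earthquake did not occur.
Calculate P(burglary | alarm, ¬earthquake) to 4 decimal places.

P(burglary | alarm, ¬earthquake) ≈ 0.9172

Under noisy-OR, P(alarm | causes) = 1 − (1−0.054)·∏(1−qᵢ) over the active causes.
P(alarm | ¬earthquake) = 0.054*0.54 + 0.70201*0.46 = 0.029160 + 0.322925 = 0.352085
Restricting to configurations with burglary present: 0.70201*0.46 = 0.322925.
So P(burglary | alarm, ¬earthquake) = 0.322925/0.352085 ≈ 0.9172.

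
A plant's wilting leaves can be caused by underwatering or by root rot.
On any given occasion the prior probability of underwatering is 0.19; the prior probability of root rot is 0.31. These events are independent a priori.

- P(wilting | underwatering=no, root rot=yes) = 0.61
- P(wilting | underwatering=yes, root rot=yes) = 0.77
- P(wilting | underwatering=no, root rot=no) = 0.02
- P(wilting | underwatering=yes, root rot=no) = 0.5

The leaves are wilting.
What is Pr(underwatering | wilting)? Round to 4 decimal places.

P(wilting) = 0.02×0.81×0.69 + 0.61×0.81×0.31 + 0.5×0.19×0.69 + 0.77×0.19×0.31 = 0.011178 + 0.153171 + 0.065550 + 0.045353 = 0.275252
The underwatering-present share is 0.065550 + 0.045353 = 0.110903.
Hence the posterior is 0.110903/0.275252 ≈ 0.4029.

Pr(underwatering | wilting) ≈ 0.4029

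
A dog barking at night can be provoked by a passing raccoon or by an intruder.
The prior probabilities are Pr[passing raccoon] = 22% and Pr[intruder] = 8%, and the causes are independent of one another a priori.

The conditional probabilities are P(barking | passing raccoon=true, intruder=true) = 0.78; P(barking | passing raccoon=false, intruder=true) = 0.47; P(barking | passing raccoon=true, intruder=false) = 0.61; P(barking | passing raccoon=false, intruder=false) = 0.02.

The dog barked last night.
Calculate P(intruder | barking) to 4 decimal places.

P(intruder | barking) ≈ 0.2380

Sum P(barking|·) weighted by the priors over the 4 (passing raccoon, intruder) configurations:
  P(barking) = 0.02·0.78·0.92 + 0.47·0.78·0.08 + 0.61·0.22·0.92 + 0.78·0.22·0.08
        = 0.014352 + 0.029328 + 0.123464 + 0.013728 = 0.180872
Configurations with intruder contribute 0.043056, so
  P(intruder | barking) = 0.043056 / 0.180872 ≈ 0.2380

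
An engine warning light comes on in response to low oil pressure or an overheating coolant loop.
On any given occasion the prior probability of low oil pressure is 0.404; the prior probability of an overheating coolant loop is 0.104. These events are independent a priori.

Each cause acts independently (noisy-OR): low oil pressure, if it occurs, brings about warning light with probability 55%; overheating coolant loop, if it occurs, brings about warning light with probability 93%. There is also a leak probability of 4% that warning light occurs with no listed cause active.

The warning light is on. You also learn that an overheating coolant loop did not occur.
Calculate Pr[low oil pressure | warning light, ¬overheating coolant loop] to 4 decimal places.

Pr[low oil pressure | warning light, ¬overheating coolant loop] ≈ 0.9059

Under noisy-OR, P(warning light | causes) = 1 − (1−0.04)·∏(1−qᵢ) over the active causes.
Sum P(warning light|·) weighted by the priors over both values of low oil pressure:
  P(warning light | ¬overheating coolant loop) = 0.04·0.596 + 0.568·0.404
        = 0.023840 + 0.229472 = 0.253312
Configurations with low oil pressure contribute 0.229472, so
  P(low oil pressure | warning light, ¬overheating coolant loop) = 0.229472 / 0.253312 ≈ 0.9059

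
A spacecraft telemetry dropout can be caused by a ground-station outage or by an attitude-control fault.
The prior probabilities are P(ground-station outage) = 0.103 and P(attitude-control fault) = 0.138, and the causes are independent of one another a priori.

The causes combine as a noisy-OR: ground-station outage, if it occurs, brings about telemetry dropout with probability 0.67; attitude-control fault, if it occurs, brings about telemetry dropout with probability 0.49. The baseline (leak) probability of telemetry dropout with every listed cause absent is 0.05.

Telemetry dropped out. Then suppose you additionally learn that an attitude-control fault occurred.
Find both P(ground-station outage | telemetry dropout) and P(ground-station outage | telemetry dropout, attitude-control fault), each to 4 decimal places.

P(ground-station outage | telemetry dropout) ≈ 0.4157; P(ground-station outage | telemetry dropout, attitude-control fault) ≈ 0.1576

Under noisy-OR, P(telemetry dropout | causes) = 1 − (1−0.05)·∏(1−qᵢ) over the active causes.
Numerator (weight on configurations with ground-station outage): 0.060952 + 0.011941 = 0.072893
Normalizer over all consistent configurations: 0.05×0.897×0.862 + 0.5155×0.897×0.138 + 0.6865×0.103×0.862 + 0.840115×0.103×0.138 = 0.175366
P(ground-station outage | telemetry dropout) = 0.072893/0.175366 ≈ 0.4157

With the extra evidence:
P(telemetry dropout | attitude-control fault) = 0.5155·0.897 + 0.840115·0.103 = 0.462403 + 0.086532 = 0.548935
Of this, 0.086532 comes from 0.840115·0.103 (the ground-station outage=true cases).
So P(ground-station outage | telemetry dropout, attitude-control fault) = 0.086532/0.548935 ≈ 0.1576.
— attitude-control fault explains away the evidence for ground-station outage.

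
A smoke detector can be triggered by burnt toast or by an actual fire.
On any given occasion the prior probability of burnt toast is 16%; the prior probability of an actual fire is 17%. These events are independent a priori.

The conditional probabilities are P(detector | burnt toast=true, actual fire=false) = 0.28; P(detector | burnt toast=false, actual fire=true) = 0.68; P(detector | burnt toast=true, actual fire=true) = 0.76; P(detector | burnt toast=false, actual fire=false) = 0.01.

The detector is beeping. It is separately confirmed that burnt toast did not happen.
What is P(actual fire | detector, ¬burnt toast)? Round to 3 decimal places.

P(actual fire | detector, ¬burnt toast) ≈ 0.933

For the numerator, keep only actual fire=true terms: 0.68×0.17 = 0.115600
The normalizing constant is 0.01×0.83 + 0.68×0.17 = 0.123900
Posterior = 0.115600 / 0.123900 ≈ 0.933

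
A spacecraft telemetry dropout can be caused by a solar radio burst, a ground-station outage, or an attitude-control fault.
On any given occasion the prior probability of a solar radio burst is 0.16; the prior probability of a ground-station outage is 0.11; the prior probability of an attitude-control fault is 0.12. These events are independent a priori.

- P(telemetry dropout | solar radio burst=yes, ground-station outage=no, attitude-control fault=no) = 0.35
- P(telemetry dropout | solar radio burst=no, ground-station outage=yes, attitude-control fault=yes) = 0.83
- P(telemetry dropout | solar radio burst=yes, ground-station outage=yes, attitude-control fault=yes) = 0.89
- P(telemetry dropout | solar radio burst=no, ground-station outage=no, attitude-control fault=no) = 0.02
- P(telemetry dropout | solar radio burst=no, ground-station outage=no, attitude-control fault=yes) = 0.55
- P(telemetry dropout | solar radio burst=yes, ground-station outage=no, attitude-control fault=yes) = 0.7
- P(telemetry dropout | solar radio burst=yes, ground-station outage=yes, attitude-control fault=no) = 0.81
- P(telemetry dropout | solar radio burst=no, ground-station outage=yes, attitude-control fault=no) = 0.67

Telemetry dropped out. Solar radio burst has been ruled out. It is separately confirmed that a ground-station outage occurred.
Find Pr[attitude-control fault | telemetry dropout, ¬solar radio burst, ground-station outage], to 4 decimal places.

Pr[attitude-control fault | telemetry dropout, ¬solar radio burst, ground-station outage] ≈ 0.1445

P(telemetry dropout | ¬solar radio burst, ground-station outage) = 0.67*0.88 + 0.83*0.12 = 0.589600 + 0.099600 = 0.689200
The attitude-control fault-present share is 0.83*0.12 = 0.099600.
Hence the posterior is 0.099600/0.689200 ≈ 0.1445.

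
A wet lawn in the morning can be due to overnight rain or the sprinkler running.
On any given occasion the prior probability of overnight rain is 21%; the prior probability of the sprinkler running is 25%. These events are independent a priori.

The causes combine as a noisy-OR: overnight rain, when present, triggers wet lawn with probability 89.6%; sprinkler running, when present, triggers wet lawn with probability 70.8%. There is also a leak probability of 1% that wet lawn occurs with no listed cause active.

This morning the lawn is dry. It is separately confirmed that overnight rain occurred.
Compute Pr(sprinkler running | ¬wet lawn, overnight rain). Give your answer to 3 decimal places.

Pr(sprinkler running | ¬wet lawn, overnight rain) ≈ 0.089

Under noisy-OR, P(wet lawn | causes) = 1 − (1−0.01)·∏(1−qᵢ) over the active causes.
Sum P(¬wet lawn|·) weighted by the priors over both values of sprinkler running:
  P(¬wet lawn | overnight rain) = 0.10296*0.75 + 0.030064*0.25
        = 0.077220 + 0.007516 = 0.084736
Keeping only the sprinkler running-present terms gives 0.007516, so
  P(sprinkler running | ¬wet lawn, overnight rain) = 0.007516 / 0.084736 ≈ 0.089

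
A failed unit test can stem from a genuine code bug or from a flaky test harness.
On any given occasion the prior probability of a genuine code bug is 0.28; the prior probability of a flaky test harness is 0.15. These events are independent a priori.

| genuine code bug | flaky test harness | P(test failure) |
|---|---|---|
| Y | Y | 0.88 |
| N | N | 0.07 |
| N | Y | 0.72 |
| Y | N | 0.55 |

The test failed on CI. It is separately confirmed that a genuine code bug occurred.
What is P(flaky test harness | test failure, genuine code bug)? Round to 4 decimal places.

Sum P(test failure|·) weighted by the priors over both values of flaky test harness:
  P(test failure | genuine code bug) = 0.55*0.85 + 0.88*0.15
        = 0.467500 + 0.132000 = 0.599500
Configurations with flaky test harness contribute 0.132000, so
  P(flaky test harness | test failure, genuine code bug) = 0.132000 / 0.599500 ≈ 0.2202

P(flaky test harness | test failure, genuine code bug) ≈ 0.2202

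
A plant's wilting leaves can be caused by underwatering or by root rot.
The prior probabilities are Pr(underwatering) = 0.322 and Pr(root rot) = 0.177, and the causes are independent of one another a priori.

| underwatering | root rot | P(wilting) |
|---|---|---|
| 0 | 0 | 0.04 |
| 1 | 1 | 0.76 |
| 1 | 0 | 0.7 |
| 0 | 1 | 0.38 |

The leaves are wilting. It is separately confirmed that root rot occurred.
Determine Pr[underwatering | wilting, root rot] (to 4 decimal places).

P(wilting | root rot) = 0.38×0.678 + 0.76×0.322 = 0.257640 + 0.244720 = 0.502360
Of this, 0.244720 comes from 0.76×0.322 (the underwatering=true cases).
P(underwatering | wilting, root rot) = 0.244720 / 0.502360 ≈ 0.4871

Pr[underwatering | wilting, root rot] ≈ 0.4871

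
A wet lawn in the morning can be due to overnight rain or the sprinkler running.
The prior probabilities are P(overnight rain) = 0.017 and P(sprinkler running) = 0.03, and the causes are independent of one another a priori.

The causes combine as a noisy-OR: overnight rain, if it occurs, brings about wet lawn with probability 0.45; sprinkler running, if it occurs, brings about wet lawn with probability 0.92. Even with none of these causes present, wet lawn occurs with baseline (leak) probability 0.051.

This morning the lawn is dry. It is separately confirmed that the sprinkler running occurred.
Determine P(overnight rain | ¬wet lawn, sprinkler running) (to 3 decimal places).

Under noisy-OR, P(wet lawn | causes) = 1 − (1−0.051)·∏(1−qᵢ) over the active causes.
P(¬wet lawn | sprinkler running) = 0.07592*0.983 + 0.041756*0.017 = 0.074629 + 0.000710 = 0.075339
The overnight rain-present share is 0.041756*0.017 = 0.000710.
So P(overnight rain | ¬wet lawn, sprinkler running) = 0.000710/0.075339 ≈ 0.009.

P(overnight rain | ¬wet lawn, sprinkler running) ≈ 0.009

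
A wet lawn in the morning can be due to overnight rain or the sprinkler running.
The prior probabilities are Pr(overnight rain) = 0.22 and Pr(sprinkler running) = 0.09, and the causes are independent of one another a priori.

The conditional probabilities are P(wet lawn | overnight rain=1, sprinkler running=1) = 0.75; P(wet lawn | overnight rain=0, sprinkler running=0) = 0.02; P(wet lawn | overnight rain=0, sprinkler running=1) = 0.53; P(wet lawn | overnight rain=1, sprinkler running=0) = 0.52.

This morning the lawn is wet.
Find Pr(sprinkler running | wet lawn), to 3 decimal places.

Pr(sprinkler running | wet lawn) ≈ 0.306

Weight on sprinkler running=true, given the evidence: 0.037206 + 0.014850 = 0.052056
Denominator P(wet lawn): 0.02*0.78*0.91 + 0.53*0.78*0.09 + 0.52*0.22*0.91 + 0.75*0.22*0.09 = 0.170356
Posterior = 0.052056 / 0.170356 ≈ 0.306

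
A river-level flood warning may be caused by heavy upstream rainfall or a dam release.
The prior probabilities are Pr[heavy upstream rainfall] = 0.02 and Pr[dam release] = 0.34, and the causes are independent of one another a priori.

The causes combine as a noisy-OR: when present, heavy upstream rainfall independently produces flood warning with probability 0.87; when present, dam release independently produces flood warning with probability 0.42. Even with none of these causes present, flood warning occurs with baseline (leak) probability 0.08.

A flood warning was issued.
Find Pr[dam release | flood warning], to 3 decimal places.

Pr[dam release | flood warning] ≈ 0.718

Under noisy-OR, P(flood warning | causes) = 1 − (1−0.08)·∏(1−qᵢ) over the active causes.
Weight on dam release=true, given the evidence: 0.155404 + 0.006328 = 0.161732
Normalizer over all consistent configurations: 0.08·0.98·0.66 + 0.4664·0.98·0.34 + 0.8804·0.02·0.66 + 0.930632·0.02·0.34 = 0.225097
Posterior = 0.161732 / 0.225097 ≈ 0.718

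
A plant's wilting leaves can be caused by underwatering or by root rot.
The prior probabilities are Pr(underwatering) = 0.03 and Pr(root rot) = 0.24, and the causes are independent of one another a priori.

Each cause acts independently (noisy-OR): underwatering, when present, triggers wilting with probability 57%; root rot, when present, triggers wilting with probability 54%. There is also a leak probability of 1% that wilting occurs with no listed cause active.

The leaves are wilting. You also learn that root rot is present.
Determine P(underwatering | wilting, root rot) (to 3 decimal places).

P(underwatering | wilting, root rot) ≈ 0.044

Under noisy-OR, P(wilting | causes) = 1 − (1−0.01)·∏(1−qᵢ) over the active causes.
P(wilting | root rot) = 0.5446×0.97 + 0.804178×0.03 = 0.528262 + 0.024125 = 0.552387
The underwatering-present share is 0.804178×0.03 = 0.024125.
P(underwatering | wilting, root rot) = 0.024125 / 0.552387 ≈ 0.044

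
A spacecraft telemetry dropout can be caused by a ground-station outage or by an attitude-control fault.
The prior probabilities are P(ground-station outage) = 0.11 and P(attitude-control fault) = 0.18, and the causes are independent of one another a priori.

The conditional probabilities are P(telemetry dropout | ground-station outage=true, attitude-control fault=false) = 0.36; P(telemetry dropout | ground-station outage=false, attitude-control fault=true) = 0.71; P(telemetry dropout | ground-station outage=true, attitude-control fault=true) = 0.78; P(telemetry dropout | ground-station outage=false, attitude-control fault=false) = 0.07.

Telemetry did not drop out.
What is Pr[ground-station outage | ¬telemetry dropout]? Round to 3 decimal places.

Enumerate the 4 (ground-station outage, attitude-control fault) configurations and weight by the priors:
  P(¬telemetry dropout) = 0.93×0.89×0.82 + 0.29×0.89×0.18 + 0.64×0.11×0.82 + 0.22×0.11×0.18
        = 0.678714 + 0.046458 + 0.057728 + 0.004356 = 0.787256
Keeping only the ground-station outage-present terms gives 0.062084, so
  P(ground-station outage | ¬telemetry dropout) = 0.062084 / 0.787256 ≈ 0.079

Pr[ground-station outage | ¬telemetry dropout] ≈ 0.079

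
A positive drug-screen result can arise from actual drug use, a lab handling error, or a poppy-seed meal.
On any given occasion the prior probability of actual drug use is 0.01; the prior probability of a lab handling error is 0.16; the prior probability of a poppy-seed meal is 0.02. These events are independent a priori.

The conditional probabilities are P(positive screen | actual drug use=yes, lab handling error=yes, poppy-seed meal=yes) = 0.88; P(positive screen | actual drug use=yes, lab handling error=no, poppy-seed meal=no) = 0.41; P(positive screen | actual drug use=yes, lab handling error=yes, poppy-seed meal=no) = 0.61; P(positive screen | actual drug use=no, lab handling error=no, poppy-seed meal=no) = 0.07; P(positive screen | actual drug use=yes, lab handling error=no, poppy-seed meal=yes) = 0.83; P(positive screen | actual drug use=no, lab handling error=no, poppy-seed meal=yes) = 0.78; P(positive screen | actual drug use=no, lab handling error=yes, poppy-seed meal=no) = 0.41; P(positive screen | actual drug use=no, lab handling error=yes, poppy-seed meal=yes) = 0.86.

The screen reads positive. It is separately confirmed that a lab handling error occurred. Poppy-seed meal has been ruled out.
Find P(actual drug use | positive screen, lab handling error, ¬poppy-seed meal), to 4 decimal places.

P(actual drug use | positive screen, lab handling error, ¬poppy-seed meal) ≈ 0.0148

P(positive screen | lab handling error, ¬poppy-seed meal) = 0.41·0.99 + 0.61·0.01 = 0.405900 + 0.006100 = 0.412000
Of this, 0.006100 comes from 0.61·0.01 (the actual drug use=true cases).
So P(actual drug use | positive screen, lab handling error, ¬poppy-seed meal) = 0.006100/0.412000 ≈ 0.0148.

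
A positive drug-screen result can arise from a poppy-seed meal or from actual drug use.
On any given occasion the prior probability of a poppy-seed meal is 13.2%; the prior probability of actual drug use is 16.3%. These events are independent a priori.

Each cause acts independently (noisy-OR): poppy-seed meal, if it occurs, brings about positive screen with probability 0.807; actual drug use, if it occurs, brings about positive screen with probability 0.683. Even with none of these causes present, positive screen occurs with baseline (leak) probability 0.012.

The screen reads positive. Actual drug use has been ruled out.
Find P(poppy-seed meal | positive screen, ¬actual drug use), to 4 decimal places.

P(poppy-seed meal | positive screen, ¬actual drug use) ≈ 0.9112

Under noisy-OR, P(positive screen | causes) = 1 − (1−0.012)·∏(1−qᵢ) over the active causes.
Enumerate both values of poppy-seed meal and weight by the priors:
  P(positive screen | ¬actual drug use) = 0.012*0.868 + 0.809316*0.132
        = 0.010416 + 0.106830 = 0.117246
Keeping only the poppy-seed meal-present terms gives 0.106830, so
  P(poppy-seed meal | positive screen, ¬actual drug use) = 0.106830 / 0.117246 ≈ 0.9112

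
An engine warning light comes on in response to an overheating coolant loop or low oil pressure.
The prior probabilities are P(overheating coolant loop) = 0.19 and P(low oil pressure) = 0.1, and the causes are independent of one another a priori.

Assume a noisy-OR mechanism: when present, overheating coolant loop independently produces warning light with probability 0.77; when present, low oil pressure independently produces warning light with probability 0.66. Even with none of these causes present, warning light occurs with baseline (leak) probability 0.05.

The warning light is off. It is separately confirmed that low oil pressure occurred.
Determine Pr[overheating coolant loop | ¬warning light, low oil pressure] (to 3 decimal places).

Pr[overheating coolant loop | ¬warning light, low oil pressure] ≈ 0.051

Under noisy-OR, P(warning light | causes) = 1 − (1−0.05)·∏(1−qᵢ) over the active causes.
By total probability over both values of overheating coolant loop:
  P(¬warning light | low oil pressure) = 0.323×0.81 + 0.07429×0.19
        = 0.261630 + 0.014115 = 0.275745
The terms with overheating coolant loop present sum to 0.014115, so
  P(overheating coolant loop | ¬warning light, low oil pressure) = 0.014115 / 0.275745 ≈ 0.051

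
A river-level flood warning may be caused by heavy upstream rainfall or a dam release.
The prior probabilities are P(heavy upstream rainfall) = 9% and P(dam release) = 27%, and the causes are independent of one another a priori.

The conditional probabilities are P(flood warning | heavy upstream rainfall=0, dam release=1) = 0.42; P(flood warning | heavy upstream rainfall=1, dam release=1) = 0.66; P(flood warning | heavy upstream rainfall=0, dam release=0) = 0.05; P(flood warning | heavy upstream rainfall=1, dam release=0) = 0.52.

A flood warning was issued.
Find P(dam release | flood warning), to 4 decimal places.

P(dam release | flood warning) ≈ 0.6389

Sum P(flood warning|·) weighted by the priors over the 4 (heavy upstream rainfall, dam release) configurations:
  P(flood warning) = 0.05*0.91*0.73 + 0.42*0.91*0.27 + 0.52*0.09*0.73 + 0.66*0.09*0.27
        = 0.033215 + 0.103194 + 0.034164 + 0.016038 = 0.186611
Configurations with dam release contribute 0.119232, so
  P(dam release | flood warning) = 0.119232 / 0.186611 ≈ 0.6389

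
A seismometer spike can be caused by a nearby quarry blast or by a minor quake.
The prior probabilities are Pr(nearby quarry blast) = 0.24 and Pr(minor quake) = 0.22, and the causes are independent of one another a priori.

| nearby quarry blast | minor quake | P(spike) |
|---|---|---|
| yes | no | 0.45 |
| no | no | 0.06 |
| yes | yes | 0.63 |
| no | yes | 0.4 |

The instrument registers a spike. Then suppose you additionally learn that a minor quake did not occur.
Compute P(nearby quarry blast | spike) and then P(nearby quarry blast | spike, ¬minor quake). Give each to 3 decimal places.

P(nearby quarry blast | spike) ≈ 0.534; P(nearby quarry blast | spike, ¬minor quake) ≈ 0.703

P(spike) = 0.06×0.76×0.78 + 0.4×0.76×0.22 + 0.45×0.24×0.78 + 0.63×0.24×0.22 = 0.035568 + 0.066880 + 0.084240 + 0.033264 = 0.219952
Restricting to configurations with nearby quarry blast present: 0.084240 + 0.033264 = 0.117504.
Hence the posterior is 0.117504/0.219952 ≈ 0.534.

Now condition on the additional information:
Sum P(spike|·) weighted by the priors over both values of nearby quarry blast:
  P(spike | ¬minor quake) = 0.06·0.76 + 0.45·0.24
        = 0.045600 + 0.108000 = 0.153600
The terms with nearby quarry blast present sum to 0.108000, so
  P(nearby quarry blast | spike, ¬minor quake) = 0.108000 / 0.153600 ≈ 0.703
With minor quake excluded, nearby quarry blast must carry more of the explanatory weight for the spike.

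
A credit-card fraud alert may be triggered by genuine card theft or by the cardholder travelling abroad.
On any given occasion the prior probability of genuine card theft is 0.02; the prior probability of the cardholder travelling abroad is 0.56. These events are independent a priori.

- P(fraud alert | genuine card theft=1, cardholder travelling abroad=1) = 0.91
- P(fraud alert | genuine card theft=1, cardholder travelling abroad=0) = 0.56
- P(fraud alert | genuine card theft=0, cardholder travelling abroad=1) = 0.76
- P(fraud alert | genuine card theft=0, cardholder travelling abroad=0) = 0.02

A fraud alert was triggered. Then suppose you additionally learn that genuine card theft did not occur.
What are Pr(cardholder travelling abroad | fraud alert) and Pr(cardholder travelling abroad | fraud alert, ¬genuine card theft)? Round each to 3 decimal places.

Pr(cardholder travelling abroad | fraud alert) ≈ 0.969; Pr(cardholder travelling abroad | fraud alert, ¬genuine card theft) ≈ 0.980

P(fraud alert) = 0.02·0.98·0.44 + 0.76·0.98·0.56 + 0.56·0.02·0.44 + 0.91·0.02·0.56 = 0.008624 + 0.417088 + 0.004928 + 0.010192 = 0.440832
Restricting to configurations with cardholder travelling abroad present: 0.417088 + 0.010192 = 0.427280.
Hence the posterior is 0.427280/0.440832 ≈ 0.969.

With the extra evidence:
Weight on cardholder travelling abroad=true, given the evidence: 0.76×0.56 = 0.425600
Normalizer over all consistent configurations: 0.02×0.44 + 0.76×0.56 = 0.434400
P(cardholder travelling abroad | fraud alert, ¬genuine card theft) = 0.425600/0.434400 ≈ 0.980
With genuine card theft excluded, cardholder travelling abroad must carry more of the explanatory weight for the fraud alert.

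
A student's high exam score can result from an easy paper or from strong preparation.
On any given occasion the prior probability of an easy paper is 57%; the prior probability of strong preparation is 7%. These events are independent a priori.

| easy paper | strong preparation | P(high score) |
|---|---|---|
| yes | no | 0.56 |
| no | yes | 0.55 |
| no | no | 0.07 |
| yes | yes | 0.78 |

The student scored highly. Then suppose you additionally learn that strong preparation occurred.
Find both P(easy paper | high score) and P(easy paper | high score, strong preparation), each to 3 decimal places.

P(easy paper | high score) ≈ 0.880; P(easy paper | high score, strong preparation) ≈ 0.653

Sum P(high score|·) weighted by the priors over the 4 (easy paper, strong preparation) configurations:
  P(high score) = 0.07*0.43*0.93 + 0.55*0.43*0.07 + 0.56*0.57*0.93 + 0.78*0.57*0.07
        = 0.027993 + 0.016555 + 0.296856 + 0.031122 = 0.372526
Configurations with easy paper contribute 0.327978, so
  P(easy paper | high score) = 0.327978 / 0.372526 ≈ 0.880

With the extra evidence:
For the numerator, keep only easy paper=true terms: 0.78·0.57 = 0.444600
Denominator P(high score | strong preparation): 0.55·0.43 + 0.78·0.57 = 0.681100
P(easy paper | high score, strong preparation) = 0.444600/0.681100 ≈ 0.653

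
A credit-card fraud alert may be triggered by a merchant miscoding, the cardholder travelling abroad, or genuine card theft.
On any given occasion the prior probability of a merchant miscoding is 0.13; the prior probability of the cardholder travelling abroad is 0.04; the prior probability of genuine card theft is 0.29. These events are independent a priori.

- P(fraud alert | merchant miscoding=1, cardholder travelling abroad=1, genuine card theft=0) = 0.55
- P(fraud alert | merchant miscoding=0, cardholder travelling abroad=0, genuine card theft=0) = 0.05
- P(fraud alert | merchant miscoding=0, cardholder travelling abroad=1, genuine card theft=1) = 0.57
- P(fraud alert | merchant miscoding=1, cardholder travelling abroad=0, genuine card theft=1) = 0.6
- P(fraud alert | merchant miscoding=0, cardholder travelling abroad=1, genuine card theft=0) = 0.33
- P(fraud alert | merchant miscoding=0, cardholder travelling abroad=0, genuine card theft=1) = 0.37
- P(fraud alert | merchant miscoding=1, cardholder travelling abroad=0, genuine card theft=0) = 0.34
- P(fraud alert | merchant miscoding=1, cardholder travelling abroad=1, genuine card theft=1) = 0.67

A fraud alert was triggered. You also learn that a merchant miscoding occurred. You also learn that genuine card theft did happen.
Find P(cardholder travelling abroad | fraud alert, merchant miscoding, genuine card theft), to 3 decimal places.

P(fraud alert | merchant miscoding, genuine card theft) = 0.6·0.96 + 0.67·0.04 = 0.576000 + 0.026800 = 0.602800
Of this, 0.026800 comes from 0.67·0.04 (the cardholder travelling abroad=true cases).
Hence the posterior is 0.026800/0.602800 ≈ 0.044.

P(cardholder travelling abroad | fraud alert, merchant miscoding, genuine card theft) ≈ 0.044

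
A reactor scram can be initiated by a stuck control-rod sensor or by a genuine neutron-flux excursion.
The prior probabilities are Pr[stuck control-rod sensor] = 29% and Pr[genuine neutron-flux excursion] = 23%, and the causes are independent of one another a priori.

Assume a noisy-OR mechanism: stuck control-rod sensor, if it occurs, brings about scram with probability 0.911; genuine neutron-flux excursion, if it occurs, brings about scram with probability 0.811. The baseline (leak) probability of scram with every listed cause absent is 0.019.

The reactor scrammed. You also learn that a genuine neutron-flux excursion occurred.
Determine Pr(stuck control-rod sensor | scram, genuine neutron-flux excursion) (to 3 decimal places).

Pr(stuck control-rod sensor | scram, genuine neutron-flux excursion) ≈ 0.330

Under noisy-OR, P(scram | causes) = 1 − (1−0.019)·∏(1−qᵢ) over the active causes.
For the numerator, keep only stuck control-rod sensor=true terms: 0.983499·0.29 = 0.285215
Normalizer over all consistent configurations: 0.814591·0.71 + 0.983499·0.29 = 0.863575
P(stuck control-rod sensor | scram, genuine neutron-flux excursion) = 0.285215/0.863575 ≈ 0.330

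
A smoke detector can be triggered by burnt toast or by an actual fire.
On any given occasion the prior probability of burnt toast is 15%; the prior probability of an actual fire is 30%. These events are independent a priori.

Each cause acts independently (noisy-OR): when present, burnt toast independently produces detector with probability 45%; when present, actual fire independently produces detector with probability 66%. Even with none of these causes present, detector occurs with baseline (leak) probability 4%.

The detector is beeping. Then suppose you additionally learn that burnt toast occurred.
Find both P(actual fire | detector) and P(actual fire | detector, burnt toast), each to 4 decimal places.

P(actual fire | detector) ≈ 0.7399; P(actual fire | detector, burnt toast) ≈ 0.4269

Under noisy-OR, P(detector | causes) = 1 − (1−0.04)·∏(1−qᵢ) over the active causes.
P(detector) = 0.04*0.85*0.7 + 0.6736*0.85*0.3 + 0.472*0.15*0.7 + 0.82048*0.15*0.3 = 0.023800 + 0.171768 + 0.049560 + 0.036922 = 0.282050
Of this, 0.208690 comes from 0.171768 + 0.036922 (the actual fire=true cases).
So P(actual fire | detector) = 0.208690/0.282050 ≈ 0.7399.

Now also conditioning on burnt toast=true:
For the numerator, keep only actual fire=true terms: 0.82048·0.3 = 0.246144
The normalizing constant is 0.472·0.7 + 0.82048·0.3 = 0.576544
Posterior = 0.246144 / 0.576544 ≈ 0.4269
The drop from 0.7399 to 0.4269 is the explaining-away (discounting) effect.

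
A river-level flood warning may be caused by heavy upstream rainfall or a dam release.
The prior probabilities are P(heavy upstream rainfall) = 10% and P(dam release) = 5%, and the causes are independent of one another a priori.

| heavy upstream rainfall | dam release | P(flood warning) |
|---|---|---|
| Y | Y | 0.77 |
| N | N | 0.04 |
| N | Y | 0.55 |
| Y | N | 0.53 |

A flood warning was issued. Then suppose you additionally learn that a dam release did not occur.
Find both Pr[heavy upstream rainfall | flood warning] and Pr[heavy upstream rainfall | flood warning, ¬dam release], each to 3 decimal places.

Pr[heavy upstream rainfall | flood warning] ≈ 0.479; Pr[heavy upstream rainfall | flood warning, ¬dam release] ≈ 0.596

P(flood warning) = 0.04×0.9×0.95 + 0.55×0.9×0.05 + 0.53×0.1×0.95 + 0.77×0.1×0.05 = 0.034200 + 0.024750 + 0.050350 + 0.003850 = 0.113150
The heavy upstream rainfall-present share is 0.050350 + 0.003850 = 0.054200.
Hence the posterior is 0.054200/0.113150 ≈ 0.479.

Now also conditioning on dam release≠true:
For the numerator, keep only heavy upstream rainfall=true terms: 0.53·0.1 = 0.053000
Normalizer over all consistent configurations: 0.04·0.9 + 0.53·0.1 = 0.089000
Posterior = 0.053000 / 0.089000 ≈ 0.596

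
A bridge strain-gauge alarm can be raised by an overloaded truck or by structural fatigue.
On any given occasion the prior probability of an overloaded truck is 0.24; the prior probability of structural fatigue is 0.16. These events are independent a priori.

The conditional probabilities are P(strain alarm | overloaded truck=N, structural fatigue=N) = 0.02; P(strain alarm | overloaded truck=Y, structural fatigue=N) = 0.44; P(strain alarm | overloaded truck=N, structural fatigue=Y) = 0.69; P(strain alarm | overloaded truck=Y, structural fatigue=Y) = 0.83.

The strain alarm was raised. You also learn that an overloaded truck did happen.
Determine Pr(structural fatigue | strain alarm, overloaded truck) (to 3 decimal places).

By total probability over both values of structural fatigue:
  P(strain alarm | overloaded truck) = 0.44·0.84 + 0.83·0.16
        = 0.369600 + 0.132800 = 0.502400
Keeping only the structural fatigue-present terms gives 0.132800, so
  P(structural fatigue | strain alarm, overloaded truck) = 0.132800 / 0.502400 ≈ 0.264

Pr(structural fatigue | strain alarm, overloaded truck) ≈ 0.264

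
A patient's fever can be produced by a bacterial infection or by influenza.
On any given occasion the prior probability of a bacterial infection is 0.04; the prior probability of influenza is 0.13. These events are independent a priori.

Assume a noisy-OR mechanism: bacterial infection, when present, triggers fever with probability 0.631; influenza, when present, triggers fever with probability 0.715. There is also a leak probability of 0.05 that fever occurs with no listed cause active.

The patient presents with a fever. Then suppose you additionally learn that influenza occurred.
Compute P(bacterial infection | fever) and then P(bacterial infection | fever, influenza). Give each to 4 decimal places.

Under noisy-OR, P(fever | causes) = 1 − (1−0.05)·∏(1−qᵢ) over the active causes.
Weight on bacterial infection=true, given the evidence: 0.022601 + 0.004680 = 0.027281
Normalizer over all consistent configurations: 0.05·0.96·0.87 + 0.72925·0.96·0.13 + 0.64945·0.04·0.87 + 0.900093·0.04·0.13 = 0.160051
P(bacterial infection | fever) = 0.027281/0.160051 ≈ 0.1705

With the extra evidence:
P(fever | influenza) = 0.72925*0.96 + 0.900093*0.04 = 0.700080 + 0.036004 = 0.736084
Restricting to configurations with bacterial infection present: 0.900093*0.04 = 0.036004.
P(bacterial infection | fever, influenza) = 0.036004 / 0.736084 ≈ 0.0489

P(bacterial infection | fever) ≈ 0.1705; P(bacterial infection | fever, influenza) ≈ 0.0489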